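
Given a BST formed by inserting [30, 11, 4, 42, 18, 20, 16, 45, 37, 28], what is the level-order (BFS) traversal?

Tree insertion order: [30, 11, 4, 42, 18, 20, 16, 45, 37, 28]
Tree (level-order array): [30, 11, 42, 4, 18, 37, 45, None, None, 16, 20, None, None, None, None, None, None, None, 28]
BFS from the root, enqueuing left then right child of each popped node:
  queue [30] -> pop 30, enqueue [11, 42], visited so far: [30]
  queue [11, 42] -> pop 11, enqueue [4, 18], visited so far: [30, 11]
  queue [42, 4, 18] -> pop 42, enqueue [37, 45], visited so far: [30, 11, 42]
  queue [4, 18, 37, 45] -> pop 4, enqueue [none], visited so far: [30, 11, 42, 4]
  queue [18, 37, 45] -> pop 18, enqueue [16, 20], visited so far: [30, 11, 42, 4, 18]
  queue [37, 45, 16, 20] -> pop 37, enqueue [none], visited so far: [30, 11, 42, 4, 18, 37]
  queue [45, 16, 20] -> pop 45, enqueue [none], visited so far: [30, 11, 42, 4, 18, 37, 45]
  queue [16, 20] -> pop 16, enqueue [none], visited so far: [30, 11, 42, 4, 18, 37, 45, 16]
  queue [20] -> pop 20, enqueue [28], visited so far: [30, 11, 42, 4, 18, 37, 45, 16, 20]
  queue [28] -> pop 28, enqueue [none], visited so far: [30, 11, 42, 4, 18, 37, 45, 16, 20, 28]
Result: [30, 11, 42, 4, 18, 37, 45, 16, 20, 28]


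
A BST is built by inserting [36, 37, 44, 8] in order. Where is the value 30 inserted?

Starting tree (level order): [36, 8, 37, None, None, None, 44]
Insertion path: 36 -> 8
Result: insert 30 as right child of 8
Final tree (level order): [36, 8, 37, None, 30, None, 44]


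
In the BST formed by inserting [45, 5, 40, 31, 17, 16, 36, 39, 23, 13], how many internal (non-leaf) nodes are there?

Tree built from: [45, 5, 40, 31, 17, 16, 36, 39, 23, 13]
Tree (level-order array): [45, 5, None, None, 40, 31, None, 17, 36, 16, 23, None, 39, 13]
Rule: An internal node has at least one child.
Per-node child counts:
  node 45: 1 child(ren)
  node 5: 1 child(ren)
  node 40: 1 child(ren)
  node 31: 2 child(ren)
  node 17: 2 child(ren)
  node 16: 1 child(ren)
  node 13: 0 child(ren)
  node 23: 0 child(ren)
  node 36: 1 child(ren)
  node 39: 0 child(ren)
Matching nodes: [45, 5, 40, 31, 17, 16, 36]
Count of internal (non-leaf) nodes: 7


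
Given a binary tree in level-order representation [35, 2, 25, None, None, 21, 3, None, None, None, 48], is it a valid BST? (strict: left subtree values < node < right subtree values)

Level-order array: [35, 2, 25, None, None, 21, 3, None, None, None, 48]
Validate using subtree bounds (lo, hi): at each node, require lo < value < hi,
then recurse left with hi=value and right with lo=value.
Preorder trace (stopping at first violation):
  at node 35 with bounds (-inf, +inf): OK
  at node 2 with bounds (-inf, 35): OK
  at node 25 with bounds (35, +inf): VIOLATION
Node 25 violates its bound: not (35 < 25 < +inf).
Result: Not a valid BST


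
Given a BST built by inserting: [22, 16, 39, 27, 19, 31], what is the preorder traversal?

Tree insertion order: [22, 16, 39, 27, 19, 31]
Tree (level-order array): [22, 16, 39, None, 19, 27, None, None, None, None, 31]
Preorder traversal: [22, 16, 19, 39, 27, 31]


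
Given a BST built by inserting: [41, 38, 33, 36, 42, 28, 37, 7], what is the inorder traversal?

Tree insertion order: [41, 38, 33, 36, 42, 28, 37, 7]
Tree (level-order array): [41, 38, 42, 33, None, None, None, 28, 36, 7, None, None, 37]
Inorder traversal: [7, 28, 33, 36, 37, 38, 41, 42]


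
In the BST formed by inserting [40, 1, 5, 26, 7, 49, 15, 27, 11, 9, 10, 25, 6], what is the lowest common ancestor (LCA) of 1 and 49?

Tree insertion order: [40, 1, 5, 26, 7, 49, 15, 27, 11, 9, 10, 25, 6]
Tree (level-order array): [40, 1, 49, None, 5, None, None, None, 26, 7, 27, 6, 15, None, None, None, None, 11, 25, 9, None, None, None, None, 10]
In a BST, the LCA of p=1, q=49 is the first node v on the
root-to-leaf path with p <= v <= q (go left if both < v, right if both > v).
Walk from root:
  at 40: 1 <= 40 <= 49, this is the LCA
LCA = 40


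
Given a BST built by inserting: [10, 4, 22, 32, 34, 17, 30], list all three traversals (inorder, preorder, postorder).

Tree insertion order: [10, 4, 22, 32, 34, 17, 30]
Tree (level-order array): [10, 4, 22, None, None, 17, 32, None, None, 30, 34]
Inorder (L, root, R): [4, 10, 17, 22, 30, 32, 34]
Preorder (root, L, R): [10, 4, 22, 17, 32, 30, 34]
Postorder (L, R, root): [4, 17, 30, 34, 32, 22, 10]


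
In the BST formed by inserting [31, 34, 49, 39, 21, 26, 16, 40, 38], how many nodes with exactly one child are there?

Tree built from: [31, 34, 49, 39, 21, 26, 16, 40, 38]
Tree (level-order array): [31, 21, 34, 16, 26, None, 49, None, None, None, None, 39, None, 38, 40]
Rule: These are nodes with exactly 1 non-null child.
Per-node child counts:
  node 31: 2 child(ren)
  node 21: 2 child(ren)
  node 16: 0 child(ren)
  node 26: 0 child(ren)
  node 34: 1 child(ren)
  node 49: 1 child(ren)
  node 39: 2 child(ren)
  node 38: 0 child(ren)
  node 40: 0 child(ren)
Matching nodes: [34, 49]
Count of nodes with exactly one child: 2


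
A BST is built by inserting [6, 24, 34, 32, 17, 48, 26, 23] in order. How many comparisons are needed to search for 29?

Search path for 29: 6 -> 24 -> 34 -> 32 -> 26
Found: False
Comparisons: 5


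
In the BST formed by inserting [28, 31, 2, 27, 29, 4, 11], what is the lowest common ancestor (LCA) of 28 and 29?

Tree insertion order: [28, 31, 2, 27, 29, 4, 11]
Tree (level-order array): [28, 2, 31, None, 27, 29, None, 4, None, None, None, None, 11]
In a BST, the LCA of p=28, q=29 is the first node v on the
root-to-leaf path with p <= v <= q (go left if both < v, right if both > v).
Walk from root:
  at 28: 28 <= 28 <= 29, this is the LCA
LCA = 28


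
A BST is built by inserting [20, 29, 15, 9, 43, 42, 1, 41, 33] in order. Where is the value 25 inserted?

Starting tree (level order): [20, 15, 29, 9, None, None, 43, 1, None, 42, None, None, None, 41, None, 33]
Insertion path: 20 -> 29
Result: insert 25 as left child of 29
Final tree (level order): [20, 15, 29, 9, None, 25, 43, 1, None, None, None, 42, None, None, None, 41, None, 33]


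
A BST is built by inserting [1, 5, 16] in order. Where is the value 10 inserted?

Starting tree (level order): [1, None, 5, None, 16]
Insertion path: 1 -> 5 -> 16
Result: insert 10 as left child of 16
Final tree (level order): [1, None, 5, None, 16, 10]


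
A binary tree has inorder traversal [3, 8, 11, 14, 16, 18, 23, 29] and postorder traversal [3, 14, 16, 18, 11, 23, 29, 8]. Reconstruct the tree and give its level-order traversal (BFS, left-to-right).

Inorder:   [3, 8, 11, 14, 16, 18, 23, 29]
Postorder: [3, 14, 16, 18, 11, 23, 29, 8]
Algorithm: postorder visits root last, so walk postorder right-to-left;
each value is the root of the current inorder slice — split it at that
value, recurse on the right subtree first, then the left.
Recursive splits:
  root=8; inorder splits into left=[3], right=[11, 14, 16, 18, 23, 29]
  root=29; inorder splits into left=[11, 14, 16, 18, 23], right=[]
  root=23; inorder splits into left=[11, 14, 16, 18], right=[]
  root=11; inorder splits into left=[], right=[14, 16, 18]
  root=18; inorder splits into left=[14, 16], right=[]
  root=16; inorder splits into left=[14], right=[]
  root=14; inorder splits into left=[], right=[]
  root=3; inorder splits into left=[], right=[]
Reconstructed level-order: [8, 3, 29, 23, 11, 18, 16, 14]


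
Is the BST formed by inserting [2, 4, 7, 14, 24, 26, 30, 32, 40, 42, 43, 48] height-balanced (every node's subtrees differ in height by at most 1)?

Tree (level-order array): [2, None, 4, None, 7, None, 14, None, 24, None, 26, None, 30, None, 32, None, 40, None, 42, None, 43, None, 48]
Definition: a tree is height-balanced if, at every node, |h(left) - h(right)| <= 1 (empty subtree has height -1).
Bottom-up per-node check:
  node 48: h_left=-1, h_right=-1, diff=0 [OK], height=0
  node 43: h_left=-1, h_right=0, diff=1 [OK], height=1
  node 42: h_left=-1, h_right=1, diff=2 [FAIL (|-1-1|=2 > 1)], height=2
  node 40: h_left=-1, h_right=2, diff=3 [FAIL (|-1-2|=3 > 1)], height=3
  node 32: h_left=-1, h_right=3, diff=4 [FAIL (|-1-3|=4 > 1)], height=4
  node 30: h_left=-1, h_right=4, diff=5 [FAIL (|-1-4|=5 > 1)], height=5
  node 26: h_left=-1, h_right=5, diff=6 [FAIL (|-1-5|=6 > 1)], height=6
  node 24: h_left=-1, h_right=6, diff=7 [FAIL (|-1-6|=7 > 1)], height=7
  node 14: h_left=-1, h_right=7, diff=8 [FAIL (|-1-7|=8 > 1)], height=8
  node 7: h_left=-1, h_right=8, diff=9 [FAIL (|-1-8|=9 > 1)], height=9
  node 4: h_left=-1, h_right=9, diff=10 [FAIL (|-1-9|=10 > 1)], height=10
  node 2: h_left=-1, h_right=10, diff=11 [FAIL (|-1-10|=11 > 1)], height=11
Node 42 violates the condition: |-1 - 1| = 2 > 1.
Result: Not balanced


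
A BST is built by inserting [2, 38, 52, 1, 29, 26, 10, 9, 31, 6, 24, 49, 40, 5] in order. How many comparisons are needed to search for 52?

Search path for 52: 2 -> 38 -> 52
Found: True
Comparisons: 3


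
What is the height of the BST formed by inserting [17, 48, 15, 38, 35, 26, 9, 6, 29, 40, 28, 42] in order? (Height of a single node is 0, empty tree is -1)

Insertion order: [17, 48, 15, 38, 35, 26, 9, 6, 29, 40, 28, 42]
Tree (level-order array): [17, 15, 48, 9, None, 38, None, 6, None, 35, 40, None, None, 26, None, None, 42, None, 29, None, None, 28]
Compute height bottom-up (empty subtree = -1):
  height(6) = 1 + max(-1, -1) = 0
  height(9) = 1 + max(0, -1) = 1
  height(15) = 1 + max(1, -1) = 2
  height(28) = 1 + max(-1, -1) = 0
  height(29) = 1 + max(0, -1) = 1
  height(26) = 1 + max(-1, 1) = 2
  height(35) = 1 + max(2, -1) = 3
  height(42) = 1 + max(-1, -1) = 0
  height(40) = 1 + max(-1, 0) = 1
  height(38) = 1 + max(3, 1) = 4
  height(48) = 1 + max(4, -1) = 5
  height(17) = 1 + max(2, 5) = 6
Height = 6


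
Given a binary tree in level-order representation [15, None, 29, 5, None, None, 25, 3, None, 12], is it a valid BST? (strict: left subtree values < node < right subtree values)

Level-order array: [15, None, 29, 5, None, None, 25, 3, None, 12]
Validate using subtree bounds (lo, hi): at each node, require lo < value < hi,
then recurse left with hi=value and right with lo=value.
Preorder trace (stopping at first violation):
  at node 15 with bounds (-inf, +inf): OK
  at node 29 with bounds (15, +inf): OK
  at node 5 with bounds (15, 29): VIOLATION
Node 5 violates its bound: not (15 < 5 < 29).
Result: Not a valid BST


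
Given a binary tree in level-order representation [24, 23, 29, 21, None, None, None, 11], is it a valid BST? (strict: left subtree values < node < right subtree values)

Level-order array: [24, 23, 29, 21, None, None, None, 11]
Validate using subtree bounds (lo, hi): at each node, require lo < value < hi,
then recurse left with hi=value and right with lo=value.
Preorder trace (stopping at first violation):
  at node 24 with bounds (-inf, +inf): OK
  at node 23 with bounds (-inf, 24): OK
  at node 21 with bounds (-inf, 23): OK
  at node 11 with bounds (-inf, 21): OK
  at node 29 with bounds (24, +inf): OK
No violation found at any node.
Result: Valid BST


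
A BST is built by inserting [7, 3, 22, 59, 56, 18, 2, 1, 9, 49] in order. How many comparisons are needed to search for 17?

Search path for 17: 7 -> 22 -> 18 -> 9
Found: False
Comparisons: 4


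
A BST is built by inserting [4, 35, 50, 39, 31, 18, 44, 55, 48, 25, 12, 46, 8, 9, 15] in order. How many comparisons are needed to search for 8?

Search path for 8: 4 -> 35 -> 31 -> 18 -> 12 -> 8
Found: True
Comparisons: 6


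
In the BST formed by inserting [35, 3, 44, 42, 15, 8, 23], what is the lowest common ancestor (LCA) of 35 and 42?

Tree insertion order: [35, 3, 44, 42, 15, 8, 23]
Tree (level-order array): [35, 3, 44, None, 15, 42, None, 8, 23]
In a BST, the LCA of p=35, q=42 is the first node v on the
root-to-leaf path with p <= v <= q (go left if both < v, right if both > v).
Walk from root:
  at 35: 35 <= 35 <= 42, this is the LCA
LCA = 35


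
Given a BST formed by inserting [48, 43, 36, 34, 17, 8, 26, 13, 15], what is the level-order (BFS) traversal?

Tree insertion order: [48, 43, 36, 34, 17, 8, 26, 13, 15]
Tree (level-order array): [48, 43, None, 36, None, 34, None, 17, None, 8, 26, None, 13, None, None, None, 15]
BFS from the root, enqueuing left then right child of each popped node:
  queue [48] -> pop 48, enqueue [43], visited so far: [48]
  queue [43] -> pop 43, enqueue [36], visited so far: [48, 43]
  queue [36] -> pop 36, enqueue [34], visited so far: [48, 43, 36]
  queue [34] -> pop 34, enqueue [17], visited so far: [48, 43, 36, 34]
  queue [17] -> pop 17, enqueue [8, 26], visited so far: [48, 43, 36, 34, 17]
  queue [8, 26] -> pop 8, enqueue [13], visited so far: [48, 43, 36, 34, 17, 8]
  queue [26, 13] -> pop 26, enqueue [none], visited so far: [48, 43, 36, 34, 17, 8, 26]
  queue [13] -> pop 13, enqueue [15], visited so far: [48, 43, 36, 34, 17, 8, 26, 13]
  queue [15] -> pop 15, enqueue [none], visited so far: [48, 43, 36, 34, 17, 8, 26, 13, 15]
Result: [48, 43, 36, 34, 17, 8, 26, 13, 15]


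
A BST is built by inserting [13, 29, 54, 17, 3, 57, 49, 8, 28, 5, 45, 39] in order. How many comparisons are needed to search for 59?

Search path for 59: 13 -> 29 -> 54 -> 57
Found: False
Comparisons: 4


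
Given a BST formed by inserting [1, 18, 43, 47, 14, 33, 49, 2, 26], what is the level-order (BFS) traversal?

Tree insertion order: [1, 18, 43, 47, 14, 33, 49, 2, 26]
Tree (level-order array): [1, None, 18, 14, 43, 2, None, 33, 47, None, None, 26, None, None, 49]
BFS from the root, enqueuing left then right child of each popped node:
  queue [1] -> pop 1, enqueue [18], visited so far: [1]
  queue [18] -> pop 18, enqueue [14, 43], visited so far: [1, 18]
  queue [14, 43] -> pop 14, enqueue [2], visited so far: [1, 18, 14]
  queue [43, 2] -> pop 43, enqueue [33, 47], visited so far: [1, 18, 14, 43]
  queue [2, 33, 47] -> pop 2, enqueue [none], visited so far: [1, 18, 14, 43, 2]
  queue [33, 47] -> pop 33, enqueue [26], visited so far: [1, 18, 14, 43, 2, 33]
  queue [47, 26] -> pop 47, enqueue [49], visited so far: [1, 18, 14, 43, 2, 33, 47]
  queue [26, 49] -> pop 26, enqueue [none], visited so far: [1, 18, 14, 43, 2, 33, 47, 26]
  queue [49] -> pop 49, enqueue [none], visited so far: [1, 18, 14, 43, 2, 33, 47, 26, 49]
Result: [1, 18, 14, 43, 2, 33, 47, 26, 49]


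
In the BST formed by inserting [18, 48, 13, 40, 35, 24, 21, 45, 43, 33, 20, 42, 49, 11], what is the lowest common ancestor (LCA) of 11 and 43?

Tree insertion order: [18, 48, 13, 40, 35, 24, 21, 45, 43, 33, 20, 42, 49, 11]
Tree (level-order array): [18, 13, 48, 11, None, 40, 49, None, None, 35, 45, None, None, 24, None, 43, None, 21, 33, 42, None, 20]
In a BST, the LCA of p=11, q=43 is the first node v on the
root-to-leaf path with p <= v <= q (go left if both < v, right if both > v).
Walk from root:
  at 18: 11 <= 18 <= 43, this is the LCA
LCA = 18


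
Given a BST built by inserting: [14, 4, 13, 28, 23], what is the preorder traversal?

Tree insertion order: [14, 4, 13, 28, 23]
Tree (level-order array): [14, 4, 28, None, 13, 23]
Preorder traversal: [14, 4, 13, 28, 23]


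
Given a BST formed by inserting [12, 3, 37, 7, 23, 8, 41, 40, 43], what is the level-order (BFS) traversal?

Tree insertion order: [12, 3, 37, 7, 23, 8, 41, 40, 43]
Tree (level-order array): [12, 3, 37, None, 7, 23, 41, None, 8, None, None, 40, 43]
BFS from the root, enqueuing left then right child of each popped node:
  queue [12] -> pop 12, enqueue [3, 37], visited so far: [12]
  queue [3, 37] -> pop 3, enqueue [7], visited so far: [12, 3]
  queue [37, 7] -> pop 37, enqueue [23, 41], visited so far: [12, 3, 37]
  queue [7, 23, 41] -> pop 7, enqueue [8], visited so far: [12, 3, 37, 7]
  queue [23, 41, 8] -> pop 23, enqueue [none], visited so far: [12, 3, 37, 7, 23]
  queue [41, 8] -> pop 41, enqueue [40, 43], visited so far: [12, 3, 37, 7, 23, 41]
  queue [8, 40, 43] -> pop 8, enqueue [none], visited so far: [12, 3, 37, 7, 23, 41, 8]
  queue [40, 43] -> pop 40, enqueue [none], visited so far: [12, 3, 37, 7, 23, 41, 8, 40]
  queue [43] -> pop 43, enqueue [none], visited so far: [12, 3, 37, 7, 23, 41, 8, 40, 43]
Result: [12, 3, 37, 7, 23, 41, 8, 40, 43]


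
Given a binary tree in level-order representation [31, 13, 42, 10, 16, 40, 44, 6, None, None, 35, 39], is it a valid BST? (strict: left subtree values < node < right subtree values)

Level-order array: [31, 13, 42, 10, 16, 40, 44, 6, None, None, 35, 39]
Validate using subtree bounds (lo, hi): at each node, require lo < value < hi,
then recurse left with hi=value and right with lo=value.
Preorder trace (stopping at first violation):
  at node 31 with bounds (-inf, +inf): OK
  at node 13 with bounds (-inf, 31): OK
  at node 10 with bounds (-inf, 13): OK
  at node 6 with bounds (-inf, 10): OK
  at node 16 with bounds (13, 31): OK
  at node 35 with bounds (16, 31): VIOLATION
Node 35 violates its bound: not (16 < 35 < 31).
Result: Not a valid BST


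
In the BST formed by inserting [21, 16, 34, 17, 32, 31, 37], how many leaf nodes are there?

Tree built from: [21, 16, 34, 17, 32, 31, 37]
Tree (level-order array): [21, 16, 34, None, 17, 32, 37, None, None, 31]
Rule: A leaf has 0 children.
Per-node child counts:
  node 21: 2 child(ren)
  node 16: 1 child(ren)
  node 17: 0 child(ren)
  node 34: 2 child(ren)
  node 32: 1 child(ren)
  node 31: 0 child(ren)
  node 37: 0 child(ren)
Matching nodes: [17, 31, 37]
Count of leaf nodes: 3


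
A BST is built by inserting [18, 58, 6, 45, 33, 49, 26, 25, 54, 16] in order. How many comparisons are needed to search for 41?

Search path for 41: 18 -> 58 -> 45 -> 33
Found: False
Comparisons: 4


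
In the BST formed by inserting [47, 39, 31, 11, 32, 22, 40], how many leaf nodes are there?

Tree built from: [47, 39, 31, 11, 32, 22, 40]
Tree (level-order array): [47, 39, None, 31, 40, 11, 32, None, None, None, 22]
Rule: A leaf has 0 children.
Per-node child counts:
  node 47: 1 child(ren)
  node 39: 2 child(ren)
  node 31: 2 child(ren)
  node 11: 1 child(ren)
  node 22: 0 child(ren)
  node 32: 0 child(ren)
  node 40: 0 child(ren)
Matching nodes: [22, 32, 40]
Count of leaf nodes: 3


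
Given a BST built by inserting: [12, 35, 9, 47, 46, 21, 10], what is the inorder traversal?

Tree insertion order: [12, 35, 9, 47, 46, 21, 10]
Tree (level-order array): [12, 9, 35, None, 10, 21, 47, None, None, None, None, 46]
Inorder traversal: [9, 10, 12, 21, 35, 46, 47]


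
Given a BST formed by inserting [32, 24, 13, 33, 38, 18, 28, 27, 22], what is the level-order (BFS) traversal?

Tree insertion order: [32, 24, 13, 33, 38, 18, 28, 27, 22]
Tree (level-order array): [32, 24, 33, 13, 28, None, 38, None, 18, 27, None, None, None, None, 22]
BFS from the root, enqueuing left then right child of each popped node:
  queue [32] -> pop 32, enqueue [24, 33], visited so far: [32]
  queue [24, 33] -> pop 24, enqueue [13, 28], visited so far: [32, 24]
  queue [33, 13, 28] -> pop 33, enqueue [38], visited so far: [32, 24, 33]
  queue [13, 28, 38] -> pop 13, enqueue [18], visited so far: [32, 24, 33, 13]
  queue [28, 38, 18] -> pop 28, enqueue [27], visited so far: [32, 24, 33, 13, 28]
  queue [38, 18, 27] -> pop 38, enqueue [none], visited so far: [32, 24, 33, 13, 28, 38]
  queue [18, 27] -> pop 18, enqueue [22], visited so far: [32, 24, 33, 13, 28, 38, 18]
  queue [27, 22] -> pop 27, enqueue [none], visited so far: [32, 24, 33, 13, 28, 38, 18, 27]
  queue [22] -> pop 22, enqueue [none], visited so far: [32, 24, 33, 13, 28, 38, 18, 27, 22]
Result: [32, 24, 33, 13, 28, 38, 18, 27, 22]


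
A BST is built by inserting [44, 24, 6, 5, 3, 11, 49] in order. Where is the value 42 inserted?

Starting tree (level order): [44, 24, 49, 6, None, None, None, 5, 11, 3]
Insertion path: 44 -> 24
Result: insert 42 as right child of 24
Final tree (level order): [44, 24, 49, 6, 42, None, None, 5, 11, None, None, 3]


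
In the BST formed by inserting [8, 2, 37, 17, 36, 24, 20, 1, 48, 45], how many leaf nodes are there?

Tree built from: [8, 2, 37, 17, 36, 24, 20, 1, 48, 45]
Tree (level-order array): [8, 2, 37, 1, None, 17, 48, None, None, None, 36, 45, None, 24, None, None, None, 20]
Rule: A leaf has 0 children.
Per-node child counts:
  node 8: 2 child(ren)
  node 2: 1 child(ren)
  node 1: 0 child(ren)
  node 37: 2 child(ren)
  node 17: 1 child(ren)
  node 36: 1 child(ren)
  node 24: 1 child(ren)
  node 20: 0 child(ren)
  node 48: 1 child(ren)
  node 45: 0 child(ren)
Matching nodes: [1, 20, 45]
Count of leaf nodes: 3


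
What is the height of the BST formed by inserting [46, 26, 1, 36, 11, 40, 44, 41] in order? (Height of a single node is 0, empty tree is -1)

Insertion order: [46, 26, 1, 36, 11, 40, 44, 41]
Tree (level-order array): [46, 26, None, 1, 36, None, 11, None, 40, None, None, None, 44, 41]
Compute height bottom-up (empty subtree = -1):
  height(11) = 1 + max(-1, -1) = 0
  height(1) = 1 + max(-1, 0) = 1
  height(41) = 1 + max(-1, -1) = 0
  height(44) = 1 + max(0, -1) = 1
  height(40) = 1 + max(-1, 1) = 2
  height(36) = 1 + max(-1, 2) = 3
  height(26) = 1 + max(1, 3) = 4
  height(46) = 1 + max(4, -1) = 5
Height = 5


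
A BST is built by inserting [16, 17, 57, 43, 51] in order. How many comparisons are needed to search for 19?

Search path for 19: 16 -> 17 -> 57 -> 43
Found: False
Comparisons: 4


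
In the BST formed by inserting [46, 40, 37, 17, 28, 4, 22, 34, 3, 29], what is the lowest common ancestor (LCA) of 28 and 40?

Tree insertion order: [46, 40, 37, 17, 28, 4, 22, 34, 3, 29]
Tree (level-order array): [46, 40, None, 37, None, 17, None, 4, 28, 3, None, 22, 34, None, None, None, None, 29]
In a BST, the LCA of p=28, q=40 is the first node v on the
root-to-leaf path with p <= v <= q (go left if both < v, right if both > v).
Walk from root:
  at 46: both 28 and 40 < 46, go left
  at 40: 28 <= 40 <= 40, this is the LCA
LCA = 40


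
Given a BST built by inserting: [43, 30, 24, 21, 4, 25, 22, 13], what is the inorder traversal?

Tree insertion order: [43, 30, 24, 21, 4, 25, 22, 13]
Tree (level-order array): [43, 30, None, 24, None, 21, 25, 4, 22, None, None, None, 13]
Inorder traversal: [4, 13, 21, 22, 24, 25, 30, 43]


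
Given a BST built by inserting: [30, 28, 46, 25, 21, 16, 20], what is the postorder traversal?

Tree insertion order: [30, 28, 46, 25, 21, 16, 20]
Tree (level-order array): [30, 28, 46, 25, None, None, None, 21, None, 16, None, None, 20]
Postorder traversal: [20, 16, 21, 25, 28, 46, 30]


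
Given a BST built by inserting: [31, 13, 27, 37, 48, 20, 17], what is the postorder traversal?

Tree insertion order: [31, 13, 27, 37, 48, 20, 17]
Tree (level-order array): [31, 13, 37, None, 27, None, 48, 20, None, None, None, 17]
Postorder traversal: [17, 20, 27, 13, 48, 37, 31]


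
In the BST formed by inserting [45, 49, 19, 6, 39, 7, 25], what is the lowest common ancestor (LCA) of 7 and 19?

Tree insertion order: [45, 49, 19, 6, 39, 7, 25]
Tree (level-order array): [45, 19, 49, 6, 39, None, None, None, 7, 25]
In a BST, the LCA of p=7, q=19 is the first node v on the
root-to-leaf path with p <= v <= q (go left if both < v, right if both > v).
Walk from root:
  at 45: both 7 and 19 < 45, go left
  at 19: 7 <= 19 <= 19, this is the LCA
LCA = 19


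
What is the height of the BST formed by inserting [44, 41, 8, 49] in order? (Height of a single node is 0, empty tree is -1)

Insertion order: [44, 41, 8, 49]
Tree (level-order array): [44, 41, 49, 8]
Compute height bottom-up (empty subtree = -1):
  height(8) = 1 + max(-1, -1) = 0
  height(41) = 1 + max(0, -1) = 1
  height(49) = 1 + max(-1, -1) = 0
  height(44) = 1 + max(1, 0) = 2
Height = 2


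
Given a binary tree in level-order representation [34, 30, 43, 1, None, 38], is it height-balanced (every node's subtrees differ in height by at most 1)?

Tree (level-order array): [34, 30, 43, 1, None, 38]
Definition: a tree is height-balanced if, at every node, |h(left) - h(right)| <= 1 (empty subtree has height -1).
Bottom-up per-node check:
  node 1: h_left=-1, h_right=-1, diff=0 [OK], height=0
  node 30: h_left=0, h_right=-1, diff=1 [OK], height=1
  node 38: h_left=-1, h_right=-1, diff=0 [OK], height=0
  node 43: h_left=0, h_right=-1, diff=1 [OK], height=1
  node 34: h_left=1, h_right=1, diff=0 [OK], height=2
All nodes satisfy the balance condition.
Result: Balanced


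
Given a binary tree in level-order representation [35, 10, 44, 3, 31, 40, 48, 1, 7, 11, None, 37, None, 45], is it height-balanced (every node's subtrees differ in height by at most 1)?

Tree (level-order array): [35, 10, 44, 3, 31, 40, 48, 1, 7, 11, None, 37, None, 45]
Definition: a tree is height-balanced if, at every node, |h(left) - h(right)| <= 1 (empty subtree has height -1).
Bottom-up per-node check:
  node 1: h_left=-1, h_right=-1, diff=0 [OK], height=0
  node 7: h_left=-1, h_right=-1, diff=0 [OK], height=0
  node 3: h_left=0, h_right=0, diff=0 [OK], height=1
  node 11: h_left=-1, h_right=-1, diff=0 [OK], height=0
  node 31: h_left=0, h_right=-1, diff=1 [OK], height=1
  node 10: h_left=1, h_right=1, diff=0 [OK], height=2
  node 37: h_left=-1, h_right=-1, diff=0 [OK], height=0
  node 40: h_left=0, h_right=-1, diff=1 [OK], height=1
  node 45: h_left=-1, h_right=-1, diff=0 [OK], height=0
  node 48: h_left=0, h_right=-1, diff=1 [OK], height=1
  node 44: h_left=1, h_right=1, diff=0 [OK], height=2
  node 35: h_left=2, h_right=2, diff=0 [OK], height=3
All nodes satisfy the balance condition.
Result: Balanced


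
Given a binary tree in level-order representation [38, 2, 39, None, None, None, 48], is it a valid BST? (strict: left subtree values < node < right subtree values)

Level-order array: [38, 2, 39, None, None, None, 48]
Validate using subtree bounds (lo, hi): at each node, require lo < value < hi,
then recurse left with hi=value and right with lo=value.
Preorder trace (stopping at first violation):
  at node 38 with bounds (-inf, +inf): OK
  at node 2 with bounds (-inf, 38): OK
  at node 39 with bounds (38, +inf): OK
  at node 48 with bounds (39, +inf): OK
No violation found at any node.
Result: Valid BST


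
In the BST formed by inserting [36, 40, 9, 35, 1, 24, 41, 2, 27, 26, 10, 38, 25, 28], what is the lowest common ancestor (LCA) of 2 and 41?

Tree insertion order: [36, 40, 9, 35, 1, 24, 41, 2, 27, 26, 10, 38, 25, 28]
Tree (level-order array): [36, 9, 40, 1, 35, 38, 41, None, 2, 24, None, None, None, None, None, None, None, 10, 27, None, None, 26, 28, 25]
In a BST, the LCA of p=2, q=41 is the first node v on the
root-to-leaf path with p <= v <= q (go left if both < v, right if both > v).
Walk from root:
  at 36: 2 <= 36 <= 41, this is the LCA
LCA = 36


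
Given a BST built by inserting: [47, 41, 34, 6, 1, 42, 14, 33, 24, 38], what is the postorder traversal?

Tree insertion order: [47, 41, 34, 6, 1, 42, 14, 33, 24, 38]
Tree (level-order array): [47, 41, None, 34, 42, 6, 38, None, None, 1, 14, None, None, None, None, None, 33, 24]
Postorder traversal: [1, 24, 33, 14, 6, 38, 34, 42, 41, 47]


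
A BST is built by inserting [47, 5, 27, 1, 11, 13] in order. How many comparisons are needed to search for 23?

Search path for 23: 47 -> 5 -> 27 -> 11 -> 13
Found: False
Comparisons: 5


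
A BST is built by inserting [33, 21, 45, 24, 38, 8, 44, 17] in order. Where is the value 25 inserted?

Starting tree (level order): [33, 21, 45, 8, 24, 38, None, None, 17, None, None, None, 44]
Insertion path: 33 -> 21 -> 24
Result: insert 25 as right child of 24
Final tree (level order): [33, 21, 45, 8, 24, 38, None, None, 17, None, 25, None, 44]


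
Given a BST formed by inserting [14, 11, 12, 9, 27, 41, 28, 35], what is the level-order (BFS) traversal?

Tree insertion order: [14, 11, 12, 9, 27, 41, 28, 35]
Tree (level-order array): [14, 11, 27, 9, 12, None, 41, None, None, None, None, 28, None, None, 35]
BFS from the root, enqueuing left then right child of each popped node:
  queue [14] -> pop 14, enqueue [11, 27], visited so far: [14]
  queue [11, 27] -> pop 11, enqueue [9, 12], visited so far: [14, 11]
  queue [27, 9, 12] -> pop 27, enqueue [41], visited so far: [14, 11, 27]
  queue [9, 12, 41] -> pop 9, enqueue [none], visited so far: [14, 11, 27, 9]
  queue [12, 41] -> pop 12, enqueue [none], visited so far: [14, 11, 27, 9, 12]
  queue [41] -> pop 41, enqueue [28], visited so far: [14, 11, 27, 9, 12, 41]
  queue [28] -> pop 28, enqueue [35], visited so far: [14, 11, 27, 9, 12, 41, 28]
  queue [35] -> pop 35, enqueue [none], visited so far: [14, 11, 27, 9, 12, 41, 28, 35]
Result: [14, 11, 27, 9, 12, 41, 28, 35]


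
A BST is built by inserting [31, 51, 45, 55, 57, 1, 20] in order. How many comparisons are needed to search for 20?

Search path for 20: 31 -> 1 -> 20
Found: True
Comparisons: 3


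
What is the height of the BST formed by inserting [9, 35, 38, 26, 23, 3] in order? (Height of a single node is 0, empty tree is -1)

Insertion order: [9, 35, 38, 26, 23, 3]
Tree (level-order array): [9, 3, 35, None, None, 26, 38, 23]
Compute height bottom-up (empty subtree = -1):
  height(3) = 1 + max(-1, -1) = 0
  height(23) = 1 + max(-1, -1) = 0
  height(26) = 1 + max(0, -1) = 1
  height(38) = 1 + max(-1, -1) = 0
  height(35) = 1 + max(1, 0) = 2
  height(9) = 1 + max(0, 2) = 3
Height = 3


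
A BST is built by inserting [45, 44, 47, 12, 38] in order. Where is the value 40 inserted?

Starting tree (level order): [45, 44, 47, 12, None, None, None, None, 38]
Insertion path: 45 -> 44 -> 12 -> 38
Result: insert 40 as right child of 38
Final tree (level order): [45, 44, 47, 12, None, None, None, None, 38, None, 40]


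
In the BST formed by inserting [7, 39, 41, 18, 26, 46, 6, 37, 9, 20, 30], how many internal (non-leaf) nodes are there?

Tree built from: [7, 39, 41, 18, 26, 46, 6, 37, 9, 20, 30]
Tree (level-order array): [7, 6, 39, None, None, 18, 41, 9, 26, None, 46, None, None, 20, 37, None, None, None, None, 30]
Rule: An internal node has at least one child.
Per-node child counts:
  node 7: 2 child(ren)
  node 6: 0 child(ren)
  node 39: 2 child(ren)
  node 18: 2 child(ren)
  node 9: 0 child(ren)
  node 26: 2 child(ren)
  node 20: 0 child(ren)
  node 37: 1 child(ren)
  node 30: 0 child(ren)
  node 41: 1 child(ren)
  node 46: 0 child(ren)
Matching nodes: [7, 39, 18, 26, 37, 41]
Count of internal (non-leaf) nodes: 6


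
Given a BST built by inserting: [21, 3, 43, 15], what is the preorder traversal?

Tree insertion order: [21, 3, 43, 15]
Tree (level-order array): [21, 3, 43, None, 15]
Preorder traversal: [21, 3, 15, 43]


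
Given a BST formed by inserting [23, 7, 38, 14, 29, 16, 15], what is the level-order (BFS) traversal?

Tree insertion order: [23, 7, 38, 14, 29, 16, 15]
Tree (level-order array): [23, 7, 38, None, 14, 29, None, None, 16, None, None, 15]
BFS from the root, enqueuing left then right child of each popped node:
  queue [23] -> pop 23, enqueue [7, 38], visited so far: [23]
  queue [7, 38] -> pop 7, enqueue [14], visited so far: [23, 7]
  queue [38, 14] -> pop 38, enqueue [29], visited so far: [23, 7, 38]
  queue [14, 29] -> pop 14, enqueue [16], visited so far: [23, 7, 38, 14]
  queue [29, 16] -> pop 29, enqueue [none], visited so far: [23, 7, 38, 14, 29]
  queue [16] -> pop 16, enqueue [15], visited so far: [23, 7, 38, 14, 29, 16]
  queue [15] -> pop 15, enqueue [none], visited so far: [23, 7, 38, 14, 29, 16, 15]
Result: [23, 7, 38, 14, 29, 16, 15]


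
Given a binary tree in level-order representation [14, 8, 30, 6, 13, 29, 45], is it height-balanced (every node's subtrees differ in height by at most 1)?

Tree (level-order array): [14, 8, 30, 6, 13, 29, 45]
Definition: a tree is height-balanced if, at every node, |h(left) - h(right)| <= 1 (empty subtree has height -1).
Bottom-up per-node check:
  node 6: h_left=-1, h_right=-1, diff=0 [OK], height=0
  node 13: h_left=-1, h_right=-1, diff=0 [OK], height=0
  node 8: h_left=0, h_right=0, diff=0 [OK], height=1
  node 29: h_left=-1, h_right=-1, diff=0 [OK], height=0
  node 45: h_left=-1, h_right=-1, diff=0 [OK], height=0
  node 30: h_left=0, h_right=0, diff=0 [OK], height=1
  node 14: h_left=1, h_right=1, diff=0 [OK], height=2
All nodes satisfy the balance condition.
Result: Balanced


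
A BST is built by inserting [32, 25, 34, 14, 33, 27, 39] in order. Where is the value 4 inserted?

Starting tree (level order): [32, 25, 34, 14, 27, 33, 39]
Insertion path: 32 -> 25 -> 14
Result: insert 4 as left child of 14
Final tree (level order): [32, 25, 34, 14, 27, 33, 39, 4]


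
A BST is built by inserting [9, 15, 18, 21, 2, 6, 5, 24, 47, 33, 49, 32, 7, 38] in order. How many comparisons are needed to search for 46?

Search path for 46: 9 -> 15 -> 18 -> 21 -> 24 -> 47 -> 33 -> 38
Found: False
Comparisons: 8


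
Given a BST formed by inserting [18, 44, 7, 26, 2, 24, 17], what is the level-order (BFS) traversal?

Tree insertion order: [18, 44, 7, 26, 2, 24, 17]
Tree (level-order array): [18, 7, 44, 2, 17, 26, None, None, None, None, None, 24]
BFS from the root, enqueuing left then right child of each popped node:
  queue [18] -> pop 18, enqueue [7, 44], visited so far: [18]
  queue [7, 44] -> pop 7, enqueue [2, 17], visited so far: [18, 7]
  queue [44, 2, 17] -> pop 44, enqueue [26], visited so far: [18, 7, 44]
  queue [2, 17, 26] -> pop 2, enqueue [none], visited so far: [18, 7, 44, 2]
  queue [17, 26] -> pop 17, enqueue [none], visited so far: [18, 7, 44, 2, 17]
  queue [26] -> pop 26, enqueue [24], visited so far: [18, 7, 44, 2, 17, 26]
  queue [24] -> pop 24, enqueue [none], visited so far: [18, 7, 44, 2, 17, 26, 24]
Result: [18, 7, 44, 2, 17, 26, 24]


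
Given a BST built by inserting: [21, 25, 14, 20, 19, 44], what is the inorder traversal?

Tree insertion order: [21, 25, 14, 20, 19, 44]
Tree (level-order array): [21, 14, 25, None, 20, None, 44, 19]
Inorder traversal: [14, 19, 20, 21, 25, 44]


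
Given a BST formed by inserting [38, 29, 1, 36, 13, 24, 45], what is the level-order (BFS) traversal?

Tree insertion order: [38, 29, 1, 36, 13, 24, 45]
Tree (level-order array): [38, 29, 45, 1, 36, None, None, None, 13, None, None, None, 24]
BFS from the root, enqueuing left then right child of each popped node:
  queue [38] -> pop 38, enqueue [29, 45], visited so far: [38]
  queue [29, 45] -> pop 29, enqueue [1, 36], visited so far: [38, 29]
  queue [45, 1, 36] -> pop 45, enqueue [none], visited so far: [38, 29, 45]
  queue [1, 36] -> pop 1, enqueue [13], visited so far: [38, 29, 45, 1]
  queue [36, 13] -> pop 36, enqueue [none], visited so far: [38, 29, 45, 1, 36]
  queue [13] -> pop 13, enqueue [24], visited so far: [38, 29, 45, 1, 36, 13]
  queue [24] -> pop 24, enqueue [none], visited so far: [38, 29, 45, 1, 36, 13, 24]
Result: [38, 29, 45, 1, 36, 13, 24]


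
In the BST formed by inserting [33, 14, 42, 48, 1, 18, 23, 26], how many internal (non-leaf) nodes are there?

Tree built from: [33, 14, 42, 48, 1, 18, 23, 26]
Tree (level-order array): [33, 14, 42, 1, 18, None, 48, None, None, None, 23, None, None, None, 26]
Rule: An internal node has at least one child.
Per-node child counts:
  node 33: 2 child(ren)
  node 14: 2 child(ren)
  node 1: 0 child(ren)
  node 18: 1 child(ren)
  node 23: 1 child(ren)
  node 26: 0 child(ren)
  node 42: 1 child(ren)
  node 48: 0 child(ren)
Matching nodes: [33, 14, 18, 23, 42]
Count of internal (non-leaf) nodes: 5


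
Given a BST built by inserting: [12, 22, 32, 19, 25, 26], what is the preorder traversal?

Tree insertion order: [12, 22, 32, 19, 25, 26]
Tree (level-order array): [12, None, 22, 19, 32, None, None, 25, None, None, 26]
Preorder traversal: [12, 22, 19, 32, 25, 26]


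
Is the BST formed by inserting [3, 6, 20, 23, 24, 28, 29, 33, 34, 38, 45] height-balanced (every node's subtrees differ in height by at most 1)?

Tree (level-order array): [3, None, 6, None, 20, None, 23, None, 24, None, 28, None, 29, None, 33, None, 34, None, 38, None, 45]
Definition: a tree is height-balanced if, at every node, |h(left) - h(right)| <= 1 (empty subtree has height -1).
Bottom-up per-node check:
  node 45: h_left=-1, h_right=-1, diff=0 [OK], height=0
  node 38: h_left=-1, h_right=0, diff=1 [OK], height=1
  node 34: h_left=-1, h_right=1, diff=2 [FAIL (|-1-1|=2 > 1)], height=2
  node 33: h_left=-1, h_right=2, diff=3 [FAIL (|-1-2|=3 > 1)], height=3
  node 29: h_left=-1, h_right=3, diff=4 [FAIL (|-1-3|=4 > 1)], height=4
  node 28: h_left=-1, h_right=4, diff=5 [FAIL (|-1-4|=5 > 1)], height=5
  node 24: h_left=-1, h_right=5, diff=6 [FAIL (|-1-5|=6 > 1)], height=6
  node 23: h_left=-1, h_right=6, diff=7 [FAIL (|-1-6|=7 > 1)], height=7
  node 20: h_left=-1, h_right=7, diff=8 [FAIL (|-1-7|=8 > 1)], height=8
  node 6: h_left=-1, h_right=8, diff=9 [FAIL (|-1-8|=9 > 1)], height=9
  node 3: h_left=-1, h_right=9, diff=10 [FAIL (|-1-9|=10 > 1)], height=10
Node 34 violates the condition: |-1 - 1| = 2 > 1.
Result: Not balanced


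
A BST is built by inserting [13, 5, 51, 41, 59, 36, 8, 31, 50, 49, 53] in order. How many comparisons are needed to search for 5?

Search path for 5: 13 -> 5
Found: True
Comparisons: 2


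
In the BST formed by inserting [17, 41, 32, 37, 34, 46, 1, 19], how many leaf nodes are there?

Tree built from: [17, 41, 32, 37, 34, 46, 1, 19]
Tree (level-order array): [17, 1, 41, None, None, 32, 46, 19, 37, None, None, None, None, 34]
Rule: A leaf has 0 children.
Per-node child counts:
  node 17: 2 child(ren)
  node 1: 0 child(ren)
  node 41: 2 child(ren)
  node 32: 2 child(ren)
  node 19: 0 child(ren)
  node 37: 1 child(ren)
  node 34: 0 child(ren)
  node 46: 0 child(ren)
Matching nodes: [1, 19, 34, 46]
Count of leaf nodes: 4


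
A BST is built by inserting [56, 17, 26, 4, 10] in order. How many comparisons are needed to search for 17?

Search path for 17: 56 -> 17
Found: True
Comparisons: 2


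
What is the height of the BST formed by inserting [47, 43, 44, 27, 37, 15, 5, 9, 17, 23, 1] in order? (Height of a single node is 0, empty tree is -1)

Insertion order: [47, 43, 44, 27, 37, 15, 5, 9, 17, 23, 1]
Tree (level-order array): [47, 43, None, 27, 44, 15, 37, None, None, 5, 17, None, None, 1, 9, None, 23]
Compute height bottom-up (empty subtree = -1):
  height(1) = 1 + max(-1, -1) = 0
  height(9) = 1 + max(-1, -1) = 0
  height(5) = 1 + max(0, 0) = 1
  height(23) = 1 + max(-1, -1) = 0
  height(17) = 1 + max(-1, 0) = 1
  height(15) = 1 + max(1, 1) = 2
  height(37) = 1 + max(-1, -1) = 0
  height(27) = 1 + max(2, 0) = 3
  height(44) = 1 + max(-1, -1) = 0
  height(43) = 1 + max(3, 0) = 4
  height(47) = 1 + max(4, -1) = 5
Height = 5


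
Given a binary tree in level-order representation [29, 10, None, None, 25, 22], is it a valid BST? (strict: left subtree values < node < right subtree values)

Level-order array: [29, 10, None, None, 25, 22]
Validate using subtree bounds (lo, hi): at each node, require lo < value < hi,
then recurse left with hi=value and right with lo=value.
Preorder trace (stopping at first violation):
  at node 29 with bounds (-inf, +inf): OK
  at node 10 with bounds (-inf, 29): OK
  at node 25 with bounds (10, 29): OK
  at node 22 with bounds (10, 25): OK
No violation found at any node.
Result: Valid BST


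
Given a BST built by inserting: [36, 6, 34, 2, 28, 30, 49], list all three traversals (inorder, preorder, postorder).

Tree insertion order: [36, 6, 34, 2, 28, 30, 49]
Tree (level-order array): [36, 6, 49, 2, 34, None, None, None, None, 28, None, None, 30]
Inorder (L, root, R): [2, 6, 28, 30, 34, 36, 49]
Preorder (root, L, R): [36, 6, 2, 34, 28, 30, 49]
Postorder (L, R, root): [2, 30, 28, 34, 6, 49, 36]


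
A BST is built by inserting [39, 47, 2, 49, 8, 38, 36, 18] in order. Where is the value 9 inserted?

Starting tree (level order): [39, 2, 47, None, 8, None, 49, None, 38, None, None, 36, None, 18]
Insertion path: 39 -> 2 -> 8 -> 38 -> 36 -> 18
Result: insert 9 as left child of 18
Final tree (level order): [39, 2, 47, None, 8, None, 49, None, 38, None, None, 36, None, 18, None, 9]


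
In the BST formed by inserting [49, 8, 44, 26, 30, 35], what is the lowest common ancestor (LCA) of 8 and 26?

Tree insertion order: [49, 8, 44, 26, 30, 35]
Tree (level-order array): [49, 8, None, None, 44, 26, None, None, 30, None, 35]
In a BST, the LCA of p=8, q=26 is the first node v on the
root-to-leaf path with p <= v <= q (go left if both < v, right if both > v).
Walk from root:
  at 49: both 8 and 26 < 49, go left
  at 8: 8 <= 8 <= 26, this is the LCA
LCA = 8
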